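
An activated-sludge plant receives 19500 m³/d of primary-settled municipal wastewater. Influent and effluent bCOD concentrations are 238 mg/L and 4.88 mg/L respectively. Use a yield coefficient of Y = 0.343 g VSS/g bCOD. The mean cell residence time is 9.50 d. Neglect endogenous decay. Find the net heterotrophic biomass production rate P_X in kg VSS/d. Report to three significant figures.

P_X ≈ 1560 kg VSS/d

With endogenous decay neglected, the observed yield equals the true yield: Y_obs = Y = 0.343 g VSS/g bCOD.
ΔS = 238 − 4.88 = 233.1 mg/L, so the substrate removal rate is 19500 × 233.1/1000 = 4546 kg bCOD/d.
P_X = Y_obs · Q(S₀ − S) = 0.3430 × 4546 = 1559 kg VSS/d.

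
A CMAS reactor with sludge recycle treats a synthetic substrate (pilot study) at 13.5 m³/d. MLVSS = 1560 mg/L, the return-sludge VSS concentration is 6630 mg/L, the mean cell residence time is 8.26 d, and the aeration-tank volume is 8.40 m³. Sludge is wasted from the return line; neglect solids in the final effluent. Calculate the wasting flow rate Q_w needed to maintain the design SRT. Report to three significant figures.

Q_w ≈ 0.239 m³/d

Q_w = (V·X)/(θ_c X_r) = 8.400 × 1560 / (8.26 × 6630) = 0.2393 m³/d.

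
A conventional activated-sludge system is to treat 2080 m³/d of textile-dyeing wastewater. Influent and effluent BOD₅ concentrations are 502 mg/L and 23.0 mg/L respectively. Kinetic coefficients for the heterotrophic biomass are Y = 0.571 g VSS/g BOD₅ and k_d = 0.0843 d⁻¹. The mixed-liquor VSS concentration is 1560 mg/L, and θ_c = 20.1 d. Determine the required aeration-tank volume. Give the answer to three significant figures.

V ≈ 2720 m³

Steady-state biomass mass balance: V·X·(1 + k_d·θ_c) = Y·Q·(S₀ − S)·θ_c, so V = 0.571 × 2080 × (502 − 23.0) × 20.1 / [1560 × (1 + 0.0843 × 20.1)] = 1.14×10^7 / 4203 = 2720 m³.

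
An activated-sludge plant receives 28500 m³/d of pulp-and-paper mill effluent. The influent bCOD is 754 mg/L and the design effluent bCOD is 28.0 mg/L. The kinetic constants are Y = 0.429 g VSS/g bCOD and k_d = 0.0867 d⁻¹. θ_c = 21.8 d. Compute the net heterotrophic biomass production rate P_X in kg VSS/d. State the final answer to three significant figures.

Correct the yield for decay: Y_obs = Y/(1 + k_d θ_c) = 0.429 / (1 + 0.0867 × 21.8) = 0.429 / 2.890 = 0.1484.
Mass of bCOD removed per day: Q(S₀ − S) = 28500 × 726.0 g/m³ = 20691 kg/d.
P_X = Y_obs · Q(S₀ − S) = 0.1484 × 20691 = 3071 kg VSS/d.

P_X ≈ 3070 kg VSS/d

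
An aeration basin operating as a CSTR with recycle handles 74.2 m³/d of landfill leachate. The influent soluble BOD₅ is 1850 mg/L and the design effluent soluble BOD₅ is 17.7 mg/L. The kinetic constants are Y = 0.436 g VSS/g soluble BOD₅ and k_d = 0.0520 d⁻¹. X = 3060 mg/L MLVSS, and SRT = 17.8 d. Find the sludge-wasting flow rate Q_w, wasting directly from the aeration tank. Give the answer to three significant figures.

Q_w ≈ 10.1 m³/d

Rearranging the biomass balance for a CMAS with decay, V = Y·Q·ΔS·θ_c / [X·(1+k_d θ_c)] = 0.436 × 74.2 × (1850 − 17.7) × 17.8 / [3060 × (1 + 0.0520 × 17.8)] = 1.06×10^6 / 5892 = 179.1 m³.
Wasting from the aeration tank: Q_w = V / θ_c = 179.1 / 17.8 = 10.06 m³/d.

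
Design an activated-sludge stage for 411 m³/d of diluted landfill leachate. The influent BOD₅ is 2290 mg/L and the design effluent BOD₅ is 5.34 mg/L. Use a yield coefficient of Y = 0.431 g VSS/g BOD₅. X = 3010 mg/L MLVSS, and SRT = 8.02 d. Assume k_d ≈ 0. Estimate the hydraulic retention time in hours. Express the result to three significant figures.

τ ≈ 63.0 h

Biomass mass balance (decay neglected): V·X = Y·Q·(S₀ − S)·θ_c, so V = 0.431 × 411 × (2290 − 5.34) × 8.02 / 3010 = 1078 m³.
Hydraulic retention time τ = V/Q = 1078 / 411 = 2.624 d = 62.97 h.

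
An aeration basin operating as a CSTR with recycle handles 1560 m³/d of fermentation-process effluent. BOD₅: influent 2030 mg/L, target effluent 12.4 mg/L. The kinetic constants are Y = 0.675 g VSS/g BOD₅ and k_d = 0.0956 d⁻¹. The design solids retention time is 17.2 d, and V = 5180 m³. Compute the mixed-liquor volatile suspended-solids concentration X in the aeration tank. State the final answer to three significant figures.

X ≈ 2670 mg/L

X = Y·Q·ΔS·θ_c / [V·(1 + k_d θ_c)] = 0.675 × 1560 × (2030 − 12.4) × 17.2 / [5180 × (1 + 0.0956 × 17.2)] = 2668 mg/L.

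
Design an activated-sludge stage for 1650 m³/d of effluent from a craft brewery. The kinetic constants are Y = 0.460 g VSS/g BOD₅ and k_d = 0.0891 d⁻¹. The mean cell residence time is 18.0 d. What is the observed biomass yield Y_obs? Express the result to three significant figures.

Y_obs ≈ 0.177 g VSS/g BOD₅

Y_obs = Y / (1 + k_d θ_c) = 0.460 / (1 + 0.0891 × 18.0) = 0.460 / 2.604 = 0.1767.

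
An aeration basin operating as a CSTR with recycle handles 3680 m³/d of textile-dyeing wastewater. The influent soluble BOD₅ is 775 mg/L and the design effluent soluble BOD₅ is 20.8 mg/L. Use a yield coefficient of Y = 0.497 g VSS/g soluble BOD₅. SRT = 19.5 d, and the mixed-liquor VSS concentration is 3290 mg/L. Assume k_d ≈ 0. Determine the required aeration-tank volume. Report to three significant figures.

Biomass mass balance (decay neglected): V·X = Y·Q·(S₀ − S)·θ_c, so V = 0.497 × 3680 × (775 − 20.8) × 19.5 / 3290 = 8176 m³.

V ≈ 8180 m³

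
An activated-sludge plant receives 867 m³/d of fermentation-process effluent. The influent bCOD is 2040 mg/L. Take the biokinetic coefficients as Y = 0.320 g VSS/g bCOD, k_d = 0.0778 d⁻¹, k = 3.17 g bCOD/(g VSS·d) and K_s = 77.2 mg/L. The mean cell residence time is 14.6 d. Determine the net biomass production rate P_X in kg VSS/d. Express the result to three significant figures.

P_X ≈ 263 kg VSS/d

From the Monod/SRT balance for a CMAS, S = K_s·(1+k_d θ_c)/[θ_c·(Y k − k_d) − 1] = 77.2 × (1 + 0.0778 × 14.6) / [14.6 × (0.320 × 3.17 − 0.0778) − 1] = 164.9 / 12.67 = 13.01 mg/L.
Correct the yield for decay: Y_obs = Y/(1 + k_d θ_c) = 0.320 / (1 + 0.0778 × 14.6) = 0.320 / 2.136 = 0.1498.
Mass of bCOD removed per day: Q(S₀ − S) = 867 × 2027 g/m³ = 1757 kg/d.
P_X = Y_obs · Q(S₀ − S) = 0.1498 × 1757 = 263.3 kg VSS/d.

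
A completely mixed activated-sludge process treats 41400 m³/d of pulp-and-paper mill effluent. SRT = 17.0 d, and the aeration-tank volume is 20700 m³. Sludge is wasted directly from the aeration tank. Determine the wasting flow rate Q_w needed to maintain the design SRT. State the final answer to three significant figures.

Q_w ≈ 1220 m³/d

For wasting at MLVSS concentration, Q_w = V/θ_c = 20700/17.0 = 1218 m³/d.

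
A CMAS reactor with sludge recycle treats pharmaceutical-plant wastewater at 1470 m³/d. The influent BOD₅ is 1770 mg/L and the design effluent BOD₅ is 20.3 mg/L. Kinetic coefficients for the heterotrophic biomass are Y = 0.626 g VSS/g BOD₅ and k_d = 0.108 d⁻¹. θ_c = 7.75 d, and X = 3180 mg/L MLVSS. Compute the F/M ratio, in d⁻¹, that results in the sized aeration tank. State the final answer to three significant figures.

F/M ≈ 0.383 d⁻¹

Rearranging the biomass balance for a CMAS with decay, V = Y·Q·ΔS·θ_c / [X·(1+k_d θ_c)] = 0.626 × 1470 × (1770 − 20.3) × 7.75 / [3180 × (1 + 0.108 × 7.75)] = 1.25×10^7 / 5842 = 2136 m³.
F/M = Q·S₀ / (V·X) = 1470 × 1770 / (2136 × 3180) = 0.3830 g BOD₅·(g VSS·d)⁻¹.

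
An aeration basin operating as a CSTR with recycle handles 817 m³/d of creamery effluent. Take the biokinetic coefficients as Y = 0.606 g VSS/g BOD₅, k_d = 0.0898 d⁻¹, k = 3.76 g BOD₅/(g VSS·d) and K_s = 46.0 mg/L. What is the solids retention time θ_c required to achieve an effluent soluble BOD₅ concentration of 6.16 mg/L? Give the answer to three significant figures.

At the target effluent, Y k S/(K_s+S) = 0.606×3.76×6.16/52.16 = 0.2691 d⁻¹.
θ_c = 1/(μ − k_d) = 1/(0.2691 − 0.0898) = 1/0.1793 = 5.577 d.

θ_c ≈ 5.58 d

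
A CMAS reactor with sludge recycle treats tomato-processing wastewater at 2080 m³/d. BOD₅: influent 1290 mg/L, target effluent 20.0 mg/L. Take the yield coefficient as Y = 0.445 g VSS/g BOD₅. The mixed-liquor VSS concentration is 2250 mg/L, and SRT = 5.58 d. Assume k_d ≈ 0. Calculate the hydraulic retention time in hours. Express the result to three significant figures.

τ ≈ 33.6 h

Biomass mass balance (decay neglected): V·X = Y·Q·(S₀ − S)·θ_c, so V = 0.445 × 2080 × (1290 − 20.0) × 5.58 / 2250 = 2915 m³.
Hydraulic retention time τ = V/Q = 2915 / 2080 = 1.402 d = 33.64 h.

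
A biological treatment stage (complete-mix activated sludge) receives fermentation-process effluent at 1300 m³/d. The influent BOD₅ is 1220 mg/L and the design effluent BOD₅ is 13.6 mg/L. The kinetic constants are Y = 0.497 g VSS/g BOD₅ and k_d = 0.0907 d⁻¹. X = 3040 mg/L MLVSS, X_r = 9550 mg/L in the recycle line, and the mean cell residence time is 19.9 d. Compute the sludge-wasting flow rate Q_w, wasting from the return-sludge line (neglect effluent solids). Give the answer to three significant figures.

Steady-state biomass mass balance: V·X·(1 + k_d·θ_c) = Y·Q·(S₀ − S)·θ_c, so V = 0.497 × 1300 × (1220 − 13.6) × 19.9 / [3040 × (1 + 0.0907 × 19.9)] = 1.55×10^7 / 8527 = 1819 m³.
Wasting from the return line (neglecting effluent solids): Q_w = V·X / (θ_c·X_r) = 1819 × 3040 / (19.9 × 9550) = 29.10 m³/d.

Q_w ≈ 29.1 m³/d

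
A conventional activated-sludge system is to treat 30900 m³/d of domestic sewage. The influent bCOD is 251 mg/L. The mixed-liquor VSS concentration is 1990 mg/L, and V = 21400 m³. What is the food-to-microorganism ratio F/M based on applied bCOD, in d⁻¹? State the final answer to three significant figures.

F/M = applied load / biomass = Q·S₀/(V·X) = 30900 × 251 / (21400 × 1990) = 0.1821 d⁻¹.

F/M ≈ 0.182 d⁻¹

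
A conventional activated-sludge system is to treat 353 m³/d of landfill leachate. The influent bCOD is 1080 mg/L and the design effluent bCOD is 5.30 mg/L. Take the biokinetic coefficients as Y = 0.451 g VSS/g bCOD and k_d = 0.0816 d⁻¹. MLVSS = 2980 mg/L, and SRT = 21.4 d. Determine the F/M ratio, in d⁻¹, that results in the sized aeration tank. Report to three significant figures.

From the SRT design equation V = Y Q (S₀−S) θ_c / [X (1 + k_d θ_c)] = 0.451 × 353 × (1080 − 5.30) × 21.4 / [2980 × (1 + 0.0816 × 21.4)] = 3.66×10^6 / 8184 = 447.4 m³.
Food-to-microorganism ratio F/M = Q S₀ / (V X) = 353 × 1080 / (447.4 × 2980) = 0.2859 d⁻¹.

F/M ≈ 0.286 d⁻¹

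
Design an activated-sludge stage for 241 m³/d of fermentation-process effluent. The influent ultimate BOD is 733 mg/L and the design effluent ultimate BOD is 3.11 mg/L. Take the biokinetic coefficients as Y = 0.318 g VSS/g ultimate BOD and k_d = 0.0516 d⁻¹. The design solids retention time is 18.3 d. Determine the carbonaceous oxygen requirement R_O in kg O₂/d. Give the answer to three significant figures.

Y_obs = Y / (1 + k_d θ_c) = 0.318 / (1 + 0.0516 × 18.3) = 0.318 / 1.944 = 0.1636.
Q·(S₀ − S) = 241 × (733 − 3.11) × 10⁻³ = 175.9 kg/d removed.
Net sludge production P_X = 0.1636 × 175.9 = 28.77 kg VSS/d.
Carbonaceous O₂ demand = substrate oxidised − cell-mass equivalent = 175.9 − 1.42 × 28.77 = 135.0 kg O₂/d.

R_O ≈ 135 kg O₂/d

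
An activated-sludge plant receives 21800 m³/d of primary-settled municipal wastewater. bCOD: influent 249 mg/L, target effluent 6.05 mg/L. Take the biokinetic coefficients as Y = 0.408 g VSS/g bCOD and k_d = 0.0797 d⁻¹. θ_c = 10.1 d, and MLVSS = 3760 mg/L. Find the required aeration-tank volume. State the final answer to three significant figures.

From the SRT design equation V = Y Q (S₀−S) θ_c / [X (1 + k_d θ_c)] = 0.408 × 21800 × (249 − 6.05) × 10.1 / [3760 × (1 + 0.0797 × 10.1)] = 2.18×10^7 / 6787 = 3216 m³.

V ≈ 3220 m³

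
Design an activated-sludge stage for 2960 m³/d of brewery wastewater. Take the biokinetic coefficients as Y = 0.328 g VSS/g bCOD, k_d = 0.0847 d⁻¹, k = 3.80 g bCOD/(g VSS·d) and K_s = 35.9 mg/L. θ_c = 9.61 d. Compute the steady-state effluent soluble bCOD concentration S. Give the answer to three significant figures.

For a completely mixed reactor with recycle the Lawrence–McCarty relation gives S = K_s·(1 + k_d·θ_c) / [θ_c·(Y·k − k_d) − 1] = 35.9 × (1 + 0.0847 × 9.61) / [9.61 × (0.328 × 3.80 − 0.0847) − 1] = 65.12 / 10.16 = 6.407 mg/L.

S ≈ 6.41 mg/L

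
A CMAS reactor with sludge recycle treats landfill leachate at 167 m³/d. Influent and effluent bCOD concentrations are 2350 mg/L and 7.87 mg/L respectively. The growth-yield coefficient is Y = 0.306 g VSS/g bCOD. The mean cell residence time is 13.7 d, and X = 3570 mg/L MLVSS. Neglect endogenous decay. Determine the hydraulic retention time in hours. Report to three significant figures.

With k_d = 0 the design equation reduces to V = Y Q (S₀−S) θ_c / X = 0.306 × 167 × (2350 − 7.87) × 13.7 / 3570 = 459.3 m³.
HRT = V/Q = 459.3 m³ / 167 m³·d⁻¹ = 2.750 d × 24 = 66.01 h.

τ ≈ 66.0 h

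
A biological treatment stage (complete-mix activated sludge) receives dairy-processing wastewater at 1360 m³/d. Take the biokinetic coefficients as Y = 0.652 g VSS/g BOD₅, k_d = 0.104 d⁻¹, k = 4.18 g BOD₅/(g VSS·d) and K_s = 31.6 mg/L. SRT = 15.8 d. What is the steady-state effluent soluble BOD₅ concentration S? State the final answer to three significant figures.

S ≈ 2.07 mg/L

For a completely mixed reactor with recycle the Lawrence–McCarty relation gives S = K_s·(1 + k_d·θ_c) / [θ_c·(Y·k − k_d) − 1] = 31.6 × (1 + 0.104 × 15.8) / [15.8 × (0.652 × 4.18 − 0.104) − 1] = 83.53 / 40.42 = 2.067 mg/L.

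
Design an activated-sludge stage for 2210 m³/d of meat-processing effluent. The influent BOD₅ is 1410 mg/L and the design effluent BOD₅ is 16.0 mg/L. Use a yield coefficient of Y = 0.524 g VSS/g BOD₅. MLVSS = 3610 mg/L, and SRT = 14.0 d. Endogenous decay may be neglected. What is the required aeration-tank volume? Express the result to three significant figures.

V ≈ 6260 m³

V·X = Y·Q·ΔS·θ_c gives V = 0.524 × 2210 × (1410 − 16.0) × 14.0 / 3610 = 6260 m³.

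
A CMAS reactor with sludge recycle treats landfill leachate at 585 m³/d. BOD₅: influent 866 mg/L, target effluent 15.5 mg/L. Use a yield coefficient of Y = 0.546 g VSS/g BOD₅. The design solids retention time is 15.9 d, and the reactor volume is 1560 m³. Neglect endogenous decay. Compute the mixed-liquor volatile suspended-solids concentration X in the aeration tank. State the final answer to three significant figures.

X = Y·Q·ΔS·θ_c / V = 0.546 × 585 × (866 − 15.5) × 15.9 / 1560 = 2769 mg/L.

X ≈ 2770 mg/L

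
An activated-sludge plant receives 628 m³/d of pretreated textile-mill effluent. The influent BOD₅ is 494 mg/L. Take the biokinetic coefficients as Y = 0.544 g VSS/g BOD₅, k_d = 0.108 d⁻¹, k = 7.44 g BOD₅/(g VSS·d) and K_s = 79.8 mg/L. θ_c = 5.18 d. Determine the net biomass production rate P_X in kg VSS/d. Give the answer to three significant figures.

P_X ≈ 107 kg VSS/d

For a completely mixed reactor with recycle the Lawrence–McCarty relation gives S = K_s·(1 + k_d·θ_c) / [θ_c·(Y·k − k_d) − 1] = 79.8 × (1 + 0.108 × 5.18) / [5.18 × (0.544 × 7.44 − 0.108) − 1] = 124.4 / 19.41 = 6.413 mg/L.
Y_obs = Y / (1 + k_d θ_c) = 0.544 / (1 + 0.108 × 5.18) = 0.544 / 1.559 = 0.3488.
Mass of BOD₅ removed per day: Q(S₀ − S) = 628 × 487.6 g/m³ = 306.2 kg/d.
So the net sludge growth is P_X = 0.3488 × 306.2 = 106.8 kg VSS/d.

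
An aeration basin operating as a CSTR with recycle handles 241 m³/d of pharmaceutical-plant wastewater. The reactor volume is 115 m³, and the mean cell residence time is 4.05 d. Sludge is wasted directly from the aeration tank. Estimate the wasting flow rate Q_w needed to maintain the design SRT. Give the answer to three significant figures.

Wasting from the aeration tank: Q_w = V / θ_c = 115.0 / 4.05 = 28.40 m³/d.

Q_w ≈ 28.4 m³/d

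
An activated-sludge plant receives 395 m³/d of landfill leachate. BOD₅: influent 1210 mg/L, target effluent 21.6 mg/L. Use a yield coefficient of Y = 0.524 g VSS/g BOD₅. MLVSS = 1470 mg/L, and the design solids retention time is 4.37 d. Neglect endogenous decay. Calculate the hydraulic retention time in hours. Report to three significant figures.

τ ≈ 44.4 h

V·X = Y·Q·ΔS·θ_c gives V = 0.524 × 395 × (1210 − 21.6) × 4.37 / 1470 = 731.2 m³.
Hydraulic retention time τ = V/Q = 731.2 / 395 = 1.851 d = 44.43 h.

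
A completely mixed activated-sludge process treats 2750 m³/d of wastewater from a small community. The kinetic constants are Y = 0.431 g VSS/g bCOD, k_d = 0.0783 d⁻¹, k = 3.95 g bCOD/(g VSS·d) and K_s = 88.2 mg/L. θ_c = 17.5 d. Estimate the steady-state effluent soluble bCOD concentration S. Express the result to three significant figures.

S ≈ 7.62 mg/L

For a completely mixed reactor with recycle the Lawrence–McCarty relation gives S = K_s·(1 + k_d·θ_c) / [θ_c·(Y·k − k_d) − 1] = 88.2 × (1 + 0.0783 × 17.5) / [17.5 × (0.431 × 3.95 − 0.0783) − 1] = 209.1 / 27.42 = 7.623 mg/L.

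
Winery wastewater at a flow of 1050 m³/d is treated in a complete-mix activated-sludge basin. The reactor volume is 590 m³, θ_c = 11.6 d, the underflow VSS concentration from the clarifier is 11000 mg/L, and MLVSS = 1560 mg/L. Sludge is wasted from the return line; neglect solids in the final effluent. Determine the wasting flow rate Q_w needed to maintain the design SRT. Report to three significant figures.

Q_w = (V·X)/(θ_c X_r) = 590.0 × 1560 / (11.6 × 11000) = 7.213 m³/d.

Q_w ≈ 7.21 m³/d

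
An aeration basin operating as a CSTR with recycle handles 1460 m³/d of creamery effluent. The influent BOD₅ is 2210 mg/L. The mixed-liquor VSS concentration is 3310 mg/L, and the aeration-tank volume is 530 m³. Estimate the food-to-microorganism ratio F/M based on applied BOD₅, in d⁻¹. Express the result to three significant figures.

F/M ≈ 1.84 d⁻¹

F/M = Q·S₀ / (V·X) = 1460 × 2210 / (530.0 × 3310) = 1.839 g BOD₅·(g VSS·d)⁻¹.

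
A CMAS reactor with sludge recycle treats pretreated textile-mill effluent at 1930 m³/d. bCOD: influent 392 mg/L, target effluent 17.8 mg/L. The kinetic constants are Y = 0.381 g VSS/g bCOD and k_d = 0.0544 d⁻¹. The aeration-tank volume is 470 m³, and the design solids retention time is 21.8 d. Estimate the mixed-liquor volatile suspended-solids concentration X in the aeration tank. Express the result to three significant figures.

X ≈ 5840 mg/L

Solving the biomass balance for X: X = Y Q (S₀−S) θ_c / [V (1+k_d θ_c)] = 0.381 × 1930 × (392 − 17.8) × 21.8 / [470 × (1 + 0.0544 × 21.8)] = 5839 mg/L.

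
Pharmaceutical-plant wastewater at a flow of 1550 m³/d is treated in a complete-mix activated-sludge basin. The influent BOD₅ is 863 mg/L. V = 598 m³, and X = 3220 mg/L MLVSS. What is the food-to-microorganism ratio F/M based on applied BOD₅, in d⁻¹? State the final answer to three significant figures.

F/M ≈ 0.695 d⁻¹

F/M = Q·S₀ / (V·X) = 1550 × 863 / (598.0 × 3220) = 0.6947 g BOD₅·(g VSS·d)⁻¹.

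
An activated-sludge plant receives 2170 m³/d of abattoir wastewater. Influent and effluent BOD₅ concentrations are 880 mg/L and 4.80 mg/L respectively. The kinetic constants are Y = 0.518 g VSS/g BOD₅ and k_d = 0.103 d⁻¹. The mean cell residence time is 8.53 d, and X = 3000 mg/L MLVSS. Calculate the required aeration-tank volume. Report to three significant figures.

Rearranging the biomass balance for a CMAS with decay, V = Y·Q·ΔS·θ_c / [X·(1+k_d θ_c)] = 0.518 × 2170 × (880 − 4.80) × 8.53 / [3000 × (1 + 0.103 × 8.53)] = 8.39×10^6 / 5636 = 1489 m³.

V ≈ 1490 m³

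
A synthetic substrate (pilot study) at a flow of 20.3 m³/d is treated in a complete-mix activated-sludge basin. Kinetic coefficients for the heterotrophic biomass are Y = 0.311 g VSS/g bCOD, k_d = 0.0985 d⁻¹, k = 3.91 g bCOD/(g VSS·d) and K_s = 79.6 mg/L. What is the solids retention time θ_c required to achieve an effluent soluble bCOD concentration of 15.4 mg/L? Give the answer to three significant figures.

θ_c ≈ 10.1 d

Specific growth rate at S = 15.4 mg/L: μ = YkS/(K_s+S) = 0.311·3.91·15.4/(79.6+15.4) = 0.1971 d⁻¹.
1/θ_c = 0.1971 − 0.0985 = 0.09862 d⁻¹, so θ_c = 10.14 d.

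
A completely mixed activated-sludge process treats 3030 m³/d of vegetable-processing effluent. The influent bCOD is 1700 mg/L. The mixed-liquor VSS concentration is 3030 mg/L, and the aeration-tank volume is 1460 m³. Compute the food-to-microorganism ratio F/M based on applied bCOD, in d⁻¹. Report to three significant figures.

F/M ≈ 1.16 d⁻¹

F/M = applied load / biomass = Q·S₀/(V·X) = 3030 × 1700 / (1460 × 3030) = 1.164 d⁻¹.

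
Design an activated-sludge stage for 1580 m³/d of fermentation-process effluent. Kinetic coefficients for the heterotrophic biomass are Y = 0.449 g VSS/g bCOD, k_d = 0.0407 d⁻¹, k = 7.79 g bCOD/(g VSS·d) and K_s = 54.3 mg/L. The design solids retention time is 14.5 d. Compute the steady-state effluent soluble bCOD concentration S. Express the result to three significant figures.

S ≈ 1.76 mg/L

For a completely mixed reactor with recycle the Lawrence–McCarty relation gives S = K_s·(1 + k_d·θ_c) / [θ_c·(Y·k − k_d) − 1] = 54.3 × (1 + 0.0407 × 14.5) / [14.5 × (0.449 × 7.79 − 0.0407) − 1] = 86.35 / 49.13 = 1.758 mg/L.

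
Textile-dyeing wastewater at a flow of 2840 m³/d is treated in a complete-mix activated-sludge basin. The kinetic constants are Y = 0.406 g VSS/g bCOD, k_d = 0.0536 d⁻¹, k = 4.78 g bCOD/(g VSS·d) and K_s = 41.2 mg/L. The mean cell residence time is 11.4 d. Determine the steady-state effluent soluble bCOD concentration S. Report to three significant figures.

S ≈ 3.24 mg/L

For a completely mixed reactor with recycle the Lawrence–McCarty relation gives S = K_s·(1 + k_d·θ_c) / [θ_c·(Y·k − k_d) − 1] = 41.2 × (1 + 0.0536 × 11.4) / [11.4 × (0.406 × 4.78 − 0.0536) − 1] = 66.37 / 20.51 = 3.236 mg/L.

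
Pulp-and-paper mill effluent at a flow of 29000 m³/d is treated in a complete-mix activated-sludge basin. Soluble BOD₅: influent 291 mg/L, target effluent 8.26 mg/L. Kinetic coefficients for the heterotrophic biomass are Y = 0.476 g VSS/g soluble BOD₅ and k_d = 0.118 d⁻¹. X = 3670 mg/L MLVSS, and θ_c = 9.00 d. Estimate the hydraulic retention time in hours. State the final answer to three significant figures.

Steady-state biomass mass balance: V·X·(1 + k_d·θ_c) = Y·Q·(S₀ − S)·θ_c, so V = 0.476 × 29000 × (291 − 8.26) × 9.00 / [3670 × (1 + 0.118 × 9.00)] = 3.51×10^7 / 7568 = 4642 m³.
Hydraulic retention time τ = V/Q = 4642 / 29000 = 0.1601 d = 3.841 h.

τ ≈ 3.84 h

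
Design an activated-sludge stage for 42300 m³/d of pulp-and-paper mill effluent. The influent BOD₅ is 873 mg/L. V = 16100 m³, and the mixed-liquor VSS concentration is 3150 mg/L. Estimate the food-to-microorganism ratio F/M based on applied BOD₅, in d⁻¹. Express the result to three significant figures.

F/M = Q·S₀ / (V·X) = 42300 × 873 / (16100 × 3150) = 0.7281 g BOD₅·(g VSS·d)⁻¹.

F/M ≈ 0.728 d⁻¹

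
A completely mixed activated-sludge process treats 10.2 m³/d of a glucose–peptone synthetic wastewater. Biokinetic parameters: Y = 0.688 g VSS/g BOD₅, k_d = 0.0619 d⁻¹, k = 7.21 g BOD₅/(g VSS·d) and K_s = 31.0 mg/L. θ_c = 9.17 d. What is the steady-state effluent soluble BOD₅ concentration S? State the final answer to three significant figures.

S ≈ 1.11 mg/L

For a completely mixed reactor with recycle the Lawrence–McCarty relation gives S = K_s·(1 + k_d·θ_c) / [θ_c·(Y·k − k_d) − 1] = 31.0 × (1 + 0.0619 × 9.17) / [9.17 × (0.688 × 7.21 − 0.0619) − 1] = 48.60 / 43.92 = 1.106 mg/L.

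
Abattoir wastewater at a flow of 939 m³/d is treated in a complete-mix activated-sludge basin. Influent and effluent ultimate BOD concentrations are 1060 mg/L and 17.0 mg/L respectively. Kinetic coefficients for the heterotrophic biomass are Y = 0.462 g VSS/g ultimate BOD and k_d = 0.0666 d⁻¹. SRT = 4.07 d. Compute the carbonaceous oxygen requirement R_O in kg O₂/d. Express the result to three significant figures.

R_O ≈ 474 kg O₂/d

Correct the yield for decay: Y_obs = Y/(1 + k_d θ_c) = 0.462 / (1 + 0.0666 × 4.07) = 0.462 / 1.271 = 0.3635.
Q·(S₀ − S) = 939 × (1060 − 17.0) × 10⁻³ = 979.4 kg/d removed.
P_X = Y_obs·Q·(S₀ − S) = 0.3635 × 979.4 = 356.0 kg VSS/d.
Carbonaceous O₂ demand = substrate oxidised − cell-mass equivalent = 979.4 − 1.42 × 356.0 = 473.9 kg O₂/d.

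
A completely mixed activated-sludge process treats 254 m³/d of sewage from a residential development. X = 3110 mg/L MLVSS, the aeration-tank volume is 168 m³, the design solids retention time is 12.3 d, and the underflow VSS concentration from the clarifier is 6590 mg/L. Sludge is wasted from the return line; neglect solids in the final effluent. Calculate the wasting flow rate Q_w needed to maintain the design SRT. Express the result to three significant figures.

Wasting from the return line (neglecting effluent solids): Q_w = V·X / (θ_c·X_r) = 168.0 × 3110 / (12.3 × 6590) = 6.446 m³/d.

Q_w ≈ 6.45 m³/d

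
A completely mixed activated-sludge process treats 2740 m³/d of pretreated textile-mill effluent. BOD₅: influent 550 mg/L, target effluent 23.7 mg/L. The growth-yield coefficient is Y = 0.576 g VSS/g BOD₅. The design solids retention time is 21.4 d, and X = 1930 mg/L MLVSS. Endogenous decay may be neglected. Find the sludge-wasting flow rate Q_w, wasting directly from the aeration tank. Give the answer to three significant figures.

Q_w ≈ 430 m³/d

V·X = Y·Q·ΔS·θ_c gives V = 0.576 × 2740 × (550 − 23.7) × 21.4 / 1930 = 9210 m³.
For wasting at MLVSS concentration, Q_w = V/θ_c = 9210/21.4 = 430.4 m³/d.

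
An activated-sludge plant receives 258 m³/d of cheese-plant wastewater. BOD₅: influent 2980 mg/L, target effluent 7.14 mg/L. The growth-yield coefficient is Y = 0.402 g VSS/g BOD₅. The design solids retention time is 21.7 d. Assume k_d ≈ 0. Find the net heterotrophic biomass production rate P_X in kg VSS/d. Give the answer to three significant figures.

P_X ≈ 308 kg VSS/d

No decay correction is needed, so Y_obs = Y = 0.402.
ΔS = 2980 − 7.14 = 2973 mg/L, so the substrate removal rate is 258 × 2973/1000 = 767.0 kg BOD₅/d.
P_X = Y_obs · Q(S₀ − S) = 0.4020 × 767.0 = 308.3 kg VSS/d.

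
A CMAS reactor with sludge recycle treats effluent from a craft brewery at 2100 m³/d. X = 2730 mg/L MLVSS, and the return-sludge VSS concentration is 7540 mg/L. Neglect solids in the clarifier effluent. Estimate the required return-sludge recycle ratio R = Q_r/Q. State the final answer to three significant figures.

R = Q_r/Q = X/(X_r − X) = 2730 / (7540 − 2730) = 0.5676.

R ≈ 0.568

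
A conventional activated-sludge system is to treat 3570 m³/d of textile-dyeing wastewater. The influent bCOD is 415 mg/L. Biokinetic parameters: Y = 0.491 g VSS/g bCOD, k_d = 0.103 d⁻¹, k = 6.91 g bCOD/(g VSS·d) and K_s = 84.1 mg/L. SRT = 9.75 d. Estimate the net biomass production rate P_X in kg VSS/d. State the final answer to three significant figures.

From the Monod/SRT balance for a CMAS, S = K_s·(1+k_d θ_c)/[θ_c·(Y k − k_d) − 1] = 84.1 × (1 + 0.103 × 9.75) / [9.75 × (0.491 × 6.91 − 0.103) − 1] = 168.6 / 31.08 = 5.424 mg/L.
Correct the yield for decay: Y_obs = Y/(1 + k_d θ_c) = 0.491 / (1 + 0.103 × 9.75) = 0.491 / 2.004 = 0.2450.
ΔS = 415 − 5.42 = 409.6 mg/L, so the substrate removal rate is 3570 × 409.6/1000 = 1462 kg bCOD/d.
Biomass produced: P_X = Y_obs·Q·ΔS = 0.2450 × 1462 ≈ 358.2 kg VSS/d.

P_X ≈ 358 kg VSS/d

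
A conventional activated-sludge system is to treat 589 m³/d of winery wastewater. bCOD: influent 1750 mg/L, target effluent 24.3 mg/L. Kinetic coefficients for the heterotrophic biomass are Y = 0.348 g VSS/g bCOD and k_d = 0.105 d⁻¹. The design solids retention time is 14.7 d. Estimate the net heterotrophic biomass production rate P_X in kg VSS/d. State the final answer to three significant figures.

P_X ≈ 139 kg VSS/d

Observed yield with endogenous decay: Y_obs = Y / (1 + k_d·θ_c) = 0.348 / (1 + 0.105 × 14.7) = 0.348 / 2.543 = 0.1368 g VSS/g bCOD.
ΔS = 1750 − 24.3 = 1726 mg/L, so the substrate removal rate is 589 × 1726/1000 = 1016 kg bCOD/d.
Biomass produced: P_X = Y_obs·Q·ΔS = 0.1368 × 1016 ≈ 139.1 kg VSS/d.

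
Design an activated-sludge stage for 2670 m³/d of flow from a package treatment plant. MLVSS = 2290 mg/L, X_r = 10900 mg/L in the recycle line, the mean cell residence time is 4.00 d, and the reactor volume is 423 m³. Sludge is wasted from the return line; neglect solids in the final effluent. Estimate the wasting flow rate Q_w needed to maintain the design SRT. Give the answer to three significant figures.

Wasting from the return line (neglecting effluent solids): Q_w = V·X / (θ_c·X_r) = 423.0 × 2290 / (4.00 × 10900) = 22.22 m³/d.

Q_w ≈ 22.2 m³/d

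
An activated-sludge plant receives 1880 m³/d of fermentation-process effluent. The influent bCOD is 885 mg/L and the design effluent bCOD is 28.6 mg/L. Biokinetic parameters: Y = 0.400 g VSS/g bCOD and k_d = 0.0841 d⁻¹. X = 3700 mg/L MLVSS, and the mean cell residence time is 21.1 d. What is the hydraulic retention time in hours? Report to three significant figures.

Rearranging the biomass balance for a CMAS with decay, V = Y·Q·ΔS·θ_c / [X·(1+k_d θ_c)] = 0.400 × 1880 × (885 − 28.6) × 21.1 / [3700 × (1 + 0.0841 × 21.1)] = 1.36×10^7 / 10266 = 1324 m³.
τ = V/Q = 1324/1880 = 0.7041 d, or 16.90 h.

τ ≈ 16.9 h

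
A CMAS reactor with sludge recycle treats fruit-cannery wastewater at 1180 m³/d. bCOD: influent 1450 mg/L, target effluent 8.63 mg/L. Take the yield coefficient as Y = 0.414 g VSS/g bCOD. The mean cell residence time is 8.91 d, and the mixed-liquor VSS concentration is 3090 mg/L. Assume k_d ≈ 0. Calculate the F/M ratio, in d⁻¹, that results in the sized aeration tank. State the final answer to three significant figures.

V·X = Y·Q·ΔS·θ_c gives V = 0.414 × 1180 × (1450 − 8.63) × 8.91 / 3090 = 2030 m³.
F/M = Q·S₀ / (V·X) = 1180 × 1450 / (2030 × 3090) = 0.2727 g bCOD·(g VSS·d)⁻¹.

F/M ≈ 0.273 d⁻¹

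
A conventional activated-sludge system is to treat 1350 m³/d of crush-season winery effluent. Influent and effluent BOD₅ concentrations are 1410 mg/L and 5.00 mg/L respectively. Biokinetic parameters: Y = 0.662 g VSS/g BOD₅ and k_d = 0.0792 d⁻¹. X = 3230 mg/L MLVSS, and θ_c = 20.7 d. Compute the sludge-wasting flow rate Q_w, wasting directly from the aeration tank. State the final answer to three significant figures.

Steady-state biomass mass balance: V·X·(1 + k_d·θ_c) = Y·Q·(S₀ − S)·θ_c, so V = 0.662 × 1350 × (1410 − 5.00) × 20.7 / [3230 × (1 + 0.0792 × 20.7)] = 2.6×10^7 / 8525 = 3049 m³.
For wasting at MLVSS concentration, Q_w = V/θ_c = 3049/20.7 = 147.3 m³/d.

Q_w ≈ 147 m³/d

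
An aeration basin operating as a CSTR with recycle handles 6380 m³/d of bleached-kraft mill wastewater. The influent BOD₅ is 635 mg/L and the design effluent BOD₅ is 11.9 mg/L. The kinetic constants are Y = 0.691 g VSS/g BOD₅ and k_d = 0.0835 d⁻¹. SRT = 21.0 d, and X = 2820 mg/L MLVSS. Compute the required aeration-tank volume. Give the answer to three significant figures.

V ≈ 7430 m³

Rearranging the biomass balance for a CMAS with decay, V = Y·Q·ΔS·θ_c / [X·(1+k_d θ_c)] = 0.691 × 6380 × (635 − 11.9) × 21.0 / [2820 × (1 + 0.0835 × 21.0)] = 5.77×10^7 / 7765 = 7429 m³.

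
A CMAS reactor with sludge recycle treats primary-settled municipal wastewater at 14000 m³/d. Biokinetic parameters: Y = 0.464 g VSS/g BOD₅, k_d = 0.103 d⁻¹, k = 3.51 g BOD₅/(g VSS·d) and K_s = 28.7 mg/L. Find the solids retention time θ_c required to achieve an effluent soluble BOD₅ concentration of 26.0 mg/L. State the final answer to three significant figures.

θ_c ≈ 1.49 d

At the target effluent, Y k S/(K_s+S) = 0.464×3.51×26.0/54.70 = 0.7741 d⁻¹.
1/θ_c = 0.7741 − 0.103 = 0.6711 d⁻¹, so θ_c = 1.490 d.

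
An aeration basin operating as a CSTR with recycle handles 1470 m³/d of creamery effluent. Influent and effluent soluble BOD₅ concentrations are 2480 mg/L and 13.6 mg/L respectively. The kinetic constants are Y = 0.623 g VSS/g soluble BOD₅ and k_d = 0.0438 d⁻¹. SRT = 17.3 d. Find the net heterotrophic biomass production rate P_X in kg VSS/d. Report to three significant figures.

P_X ≈ 1290 kg VSS/d

Correct the yield for decay: Y_obs = Y/(1 + k_d θ_c) = 0.623 / (1 + 0.0438 × 17.3) = 0.623 / 1.758 = 0.3544.
Q·(S₀ − S) = 1470 × (2480 − 13.6) × 10⁻³ = 3626 kg/d removed.
Biomass produced: P_X = Y_obs·Q·ΔS = 0.3544 × 3626 ≈ 1285 kg VSS/d.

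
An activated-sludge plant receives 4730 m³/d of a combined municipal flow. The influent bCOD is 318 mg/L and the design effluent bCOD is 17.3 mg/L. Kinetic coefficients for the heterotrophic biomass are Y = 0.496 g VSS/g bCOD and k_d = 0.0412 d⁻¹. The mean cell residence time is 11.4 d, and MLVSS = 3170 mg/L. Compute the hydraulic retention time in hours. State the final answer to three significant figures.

τ ≈ 8.76 h

From the SRT design equation V = Y Q (S₀−S) θ_c / [X (1 + k_d θ_c)] = 0.496 × 4730 × (318 − 17.3) × 11.4 / [3170 × (1 + 0.0412 × 11.4)] = 8.04×10^6 / 4659 = 1726 m³.
τ = V/Q = 1726/4730 = 0.3650 d, or 8.759 h.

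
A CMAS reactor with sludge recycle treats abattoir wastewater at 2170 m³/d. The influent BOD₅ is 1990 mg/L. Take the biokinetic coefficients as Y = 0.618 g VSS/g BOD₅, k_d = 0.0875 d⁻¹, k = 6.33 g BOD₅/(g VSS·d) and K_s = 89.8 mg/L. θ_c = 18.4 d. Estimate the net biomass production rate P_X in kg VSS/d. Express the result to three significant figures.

P_X ≈ 1020 kg VSS/d

Effluent substrate depends only on kinetics and SRT: S = K_s(1 + k_d θ_c) / [θ_c(Yk − k_d) − 1] = 89.8 × (1 + 0.0875 × 18.4) / [18.4 × (0.618 × 6.33 − 0.0875) − 1] = 234.4 / 69.37 = 3.379 mg/L.
Correct the yield for decay: Y_obs = Y/(1 + k_d θ_c) = 0.618 / (1 + 0.0875 × 18.4) = 0.618 / 2.610 = 0.2368.
Mass of BOD₅ removed per day: Q(S₀ − S) = 2170 × 1987 g/m³ = 4311 kg/d.
P_X = Y_obs · Q(S₀ − S) = 0.2368 × 4311 = 1021 kg VSS/d.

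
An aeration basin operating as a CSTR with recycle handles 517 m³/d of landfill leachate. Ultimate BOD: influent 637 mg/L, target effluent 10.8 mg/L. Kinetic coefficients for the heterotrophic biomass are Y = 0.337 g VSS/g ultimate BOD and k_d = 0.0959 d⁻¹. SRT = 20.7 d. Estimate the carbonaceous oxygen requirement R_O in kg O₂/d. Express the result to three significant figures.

Correct the yield for decay: Y_obs = Y/(1 + k_d θ_c) = 0.337 / (1 + 0.0959 × 20.7) = 0.337 / 2.985 = 0.1129.
Q·(S₀ − S) = 517 × (637 − 10.8) × 10⁻³ = 323.7 kg/d removed.
Biomass synthesised: P_X = Y_obs × 323.7 = 36.55 kg VSS/d.
R_O = Q·ΔS − 1.42 P_X = 323.7 − 51.90 = 271.8 kg O₂/d.

R_O ≈ 272 kg O₂/d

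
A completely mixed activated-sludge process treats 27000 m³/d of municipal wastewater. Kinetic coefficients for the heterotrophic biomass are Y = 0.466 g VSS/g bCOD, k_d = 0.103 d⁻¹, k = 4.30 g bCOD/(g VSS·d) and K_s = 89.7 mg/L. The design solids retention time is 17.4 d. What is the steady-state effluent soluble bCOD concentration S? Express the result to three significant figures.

S ≈ 7.81 mg/L

Effluent substrate depends only on kinetics and SRT: S = K_s(1 + k_d θ_c) / [θ_c(Yk − k_d) − 1] = 89.7 × (1 + 0.103 × 17.4) / [17.4 × (0.466 × 4.30 − 0.103) − 1] = 250.5 / 32.07 = 7.809 mg/L.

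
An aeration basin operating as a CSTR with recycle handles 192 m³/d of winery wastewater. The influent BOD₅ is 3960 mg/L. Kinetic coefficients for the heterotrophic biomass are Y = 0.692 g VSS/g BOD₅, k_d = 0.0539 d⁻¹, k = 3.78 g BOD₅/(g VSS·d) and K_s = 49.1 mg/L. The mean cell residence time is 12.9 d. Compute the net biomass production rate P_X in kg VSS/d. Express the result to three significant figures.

From the Monod/SRT balance for a CMAS, S = K_s·(1+k_d θ_c)/[θ_c·(Y k − k_d) − 1] = 49.1 × (1 + 0.0539 × 12.9) / [12.9 × (0.692 × 3.78 − 0.0539) − 1] = 83.24 / 32.05 = 2.597 mg/L.
Y_obs = Y / (1 + k_d θ_c) = 0.692 / (1 + 0.0539 × 12.9) = 0.692 / 1.695 = 0.4082.
Substrate removed = Q·(S₀ − S) = 192 m³/d × (3960 − 2.60) g/m³ = 7.6×10^5 g/d = 759.8 kg/d.
Biomass produced: P_X = Y_obs·Q·ΔS = 0.4082 × 759.8 ≈ 310.1 kg VSS/d.

P_X ≈ 310 kg VSS/d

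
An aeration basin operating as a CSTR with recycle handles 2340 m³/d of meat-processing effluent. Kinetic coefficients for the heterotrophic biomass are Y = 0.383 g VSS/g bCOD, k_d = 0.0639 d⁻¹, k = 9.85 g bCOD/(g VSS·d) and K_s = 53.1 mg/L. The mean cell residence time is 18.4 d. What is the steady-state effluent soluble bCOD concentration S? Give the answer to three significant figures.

Effluent substrate depends only on kinetics and SRT: S = K_s(1 + k_d θ_c) / [θ_c(Yk − k_d) − 1] = 53.1 × (1 + 0.0639 × 18.4) / [18.4 × (0.383 × 9.85 − 0.0639) − 1] = 115.5 / 67.24 = 1.718 mg/L.

S ≈ 1.72 mg/L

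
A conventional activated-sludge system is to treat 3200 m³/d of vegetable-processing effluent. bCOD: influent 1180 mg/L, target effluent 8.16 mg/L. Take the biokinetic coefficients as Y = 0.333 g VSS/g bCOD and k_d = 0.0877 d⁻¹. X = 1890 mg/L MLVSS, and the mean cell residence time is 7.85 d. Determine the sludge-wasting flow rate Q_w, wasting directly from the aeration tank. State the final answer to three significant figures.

From the SRT design equation V = Y Q (S₀−S) θ_c / [X (1 + k_d θ_c)] = 0.333 × 3200 × (1180 − 8.16) × 7.85 / [1890 × (1 + 0.0877 × 7.85)] = 9.8×10^6 / 3191 = 3072 m³.
For wasting at MLVSS concentration, Q_w = V/θ_c = 3072/7.85 = 391.3 m³/d.

Q_w ≈ 391 m³/d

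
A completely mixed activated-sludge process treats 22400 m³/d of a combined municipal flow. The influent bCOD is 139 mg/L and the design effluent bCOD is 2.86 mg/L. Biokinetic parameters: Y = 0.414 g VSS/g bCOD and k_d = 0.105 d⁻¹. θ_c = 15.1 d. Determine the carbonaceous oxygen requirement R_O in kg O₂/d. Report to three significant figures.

Observed yield with endogenous decay: Y_obs = Y / (1 + k_d·θ_c) = 0.414 / (1 + 0.105 × 15.1) = 0.414 / 2.585 = 0.1601 g VSS/g bCOD.
Substrate removed = Q·(S₀ − S) = 22400 m³/d × (139 − 2.86) g/m³ = 3.05×10^6 g/d = 3050 kg/d.
P_X = Y_obs·Q·(S₀ − S) = 0.1601 × 3050 = 488.3 kg VSS/d.
Carbonaceous O₂ demand = substrate oxidised − cell-mass equivalent = 3050 − 1.42 × 488.3 = 2356 kg O₂/d.

R_O ≈ 2360 kg O₂/d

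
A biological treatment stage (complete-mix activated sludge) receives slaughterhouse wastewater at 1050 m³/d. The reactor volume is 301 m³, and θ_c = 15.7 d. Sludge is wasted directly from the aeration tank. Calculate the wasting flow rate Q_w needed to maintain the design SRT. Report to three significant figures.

For wasting at MLVSS concentration, Q_w = V/θ_c = 301.0/15.7 = 19.17 m³/d.

Q_w ≈ 19.2 m³/d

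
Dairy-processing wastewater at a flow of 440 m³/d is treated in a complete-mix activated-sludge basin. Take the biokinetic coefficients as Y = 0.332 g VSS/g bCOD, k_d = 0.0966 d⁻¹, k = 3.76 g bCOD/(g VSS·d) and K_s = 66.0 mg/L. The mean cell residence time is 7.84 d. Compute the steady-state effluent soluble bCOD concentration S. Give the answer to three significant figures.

S ≈ 14.4 mg/L

From the Monod/SRT balance for a CMAS, S = K_s·(1+k_d θ_c)/[θ_c·(Y k − k_d) − 1] = 66.0 × (1 + 0.0966 × 7.84) / [7.84 × (0.332 × 3.76 − 0.0966) − 1] = 116.0 / 8.029 = 14.44 mg/L.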